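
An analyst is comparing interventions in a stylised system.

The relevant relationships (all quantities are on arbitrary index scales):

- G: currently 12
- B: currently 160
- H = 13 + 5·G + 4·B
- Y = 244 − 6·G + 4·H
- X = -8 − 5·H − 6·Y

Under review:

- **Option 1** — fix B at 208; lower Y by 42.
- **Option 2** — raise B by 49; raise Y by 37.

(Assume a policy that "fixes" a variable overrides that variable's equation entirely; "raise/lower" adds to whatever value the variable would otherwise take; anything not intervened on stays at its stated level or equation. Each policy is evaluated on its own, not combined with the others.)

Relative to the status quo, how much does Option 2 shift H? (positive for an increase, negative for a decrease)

196

Baseline:
  G = 12
  B = 160
  H = 13 + 5·12 + 4·160 = 713
Option 2 (B + 49, Y + 37):
  G = 12
  B = 160 + 49 = 209
  H = 13 + 5·12 + 4·209 = 909
Change in H: 909 − 713 = 196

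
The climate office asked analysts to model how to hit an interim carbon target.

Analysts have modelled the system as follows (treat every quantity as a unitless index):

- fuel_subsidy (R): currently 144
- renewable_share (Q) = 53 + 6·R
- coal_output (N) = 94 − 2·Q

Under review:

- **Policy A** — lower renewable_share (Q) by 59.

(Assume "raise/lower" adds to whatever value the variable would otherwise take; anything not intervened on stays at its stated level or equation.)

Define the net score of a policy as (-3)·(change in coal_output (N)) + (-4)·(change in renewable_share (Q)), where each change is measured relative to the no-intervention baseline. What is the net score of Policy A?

Baseline:
  R = 144
  Q = 53 + 6·144 = 917
  N = 94 − 2·917 = -1740
Policy A (Q − 59):
  R = 144
  Q = 53 + 6·144 (−59 from intervention) = 858
  N = 94 − 2·858 = -1622
ΔN = -1622 − (-1740) = 118; ΔQ = 858 − 917 = -59
Score = (-3)·118 + (-4)·(-59) = -118

-118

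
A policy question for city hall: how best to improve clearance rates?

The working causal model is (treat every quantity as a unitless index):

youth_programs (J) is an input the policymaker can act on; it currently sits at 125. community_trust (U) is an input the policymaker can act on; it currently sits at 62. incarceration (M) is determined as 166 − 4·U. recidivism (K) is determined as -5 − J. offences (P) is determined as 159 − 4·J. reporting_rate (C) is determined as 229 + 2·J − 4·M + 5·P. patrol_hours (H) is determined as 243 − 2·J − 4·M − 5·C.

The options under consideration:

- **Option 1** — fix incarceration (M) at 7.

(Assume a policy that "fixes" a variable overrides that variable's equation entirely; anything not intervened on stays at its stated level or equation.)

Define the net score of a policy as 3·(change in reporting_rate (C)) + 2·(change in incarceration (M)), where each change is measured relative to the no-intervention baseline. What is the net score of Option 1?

-890

Baseline:
  J = 125
  U = 62
  M = 166 − 4·62 = -82
  P = 159 − 4·125 = -341
  C = 229 + 2·125 − 4·(-82) + 5·(-341) = -898
Option 1 (M := 7):
  J = 125
  U = 62
  M = 7
  P = 159 − 4·125 = -341
  C = 229 + 2·125 − 4·7 + 5·(-341) = -1254
ΔC = -1254 − (-898) = -356; ΔM = 7 − (-82) = 89
Score = 3·(-356) + 2·89 = -890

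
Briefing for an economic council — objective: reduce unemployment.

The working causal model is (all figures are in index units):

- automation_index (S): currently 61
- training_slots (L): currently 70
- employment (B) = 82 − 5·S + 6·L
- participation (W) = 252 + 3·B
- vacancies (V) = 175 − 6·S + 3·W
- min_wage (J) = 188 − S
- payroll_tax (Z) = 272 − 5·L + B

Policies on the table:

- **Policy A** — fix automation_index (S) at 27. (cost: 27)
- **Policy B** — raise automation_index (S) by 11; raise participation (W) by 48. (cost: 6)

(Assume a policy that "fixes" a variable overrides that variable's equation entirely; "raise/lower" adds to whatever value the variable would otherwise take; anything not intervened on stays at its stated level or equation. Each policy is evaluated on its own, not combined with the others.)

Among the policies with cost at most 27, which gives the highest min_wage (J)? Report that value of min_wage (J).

161

Policy A (S := 27):
  S = 27
  J = 188 − 27 = 161
Policy B (S + 11, W + 48):
  S = 61 + 11 = 72
  J = 188 − 72 = 116
Comparing — Policy A: J=161, Policy B: J=116. Highest is 161 (Policy A).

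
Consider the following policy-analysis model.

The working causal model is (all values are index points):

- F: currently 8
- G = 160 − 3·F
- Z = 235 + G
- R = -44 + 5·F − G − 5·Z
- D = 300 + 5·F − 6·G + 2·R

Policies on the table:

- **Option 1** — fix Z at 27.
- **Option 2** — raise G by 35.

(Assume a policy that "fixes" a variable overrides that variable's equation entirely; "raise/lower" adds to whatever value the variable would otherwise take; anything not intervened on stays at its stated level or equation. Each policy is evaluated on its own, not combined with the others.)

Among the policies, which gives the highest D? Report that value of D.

Option 1 (Z := 27):
  F = 8
  G = 160 − 3·8 = 136
  Z = 27
  R = -44 + 5·8 − 136 − 5·27 = -275
  D = 300 + 5·8 − 6·136 + 2·(-275) = -1026
Option 2 (G + 35):
  F = 8
  G = 160 − 3·8 (+35 from intervention) = 171
  Z = 235 + 171 = 406
  R = -44 + 5·8 − 171 − 5·406 = -2205
  D = 300 + 5·8 − 6·171 + 2·(-2205) = -5096
Comparing — Option 1: D=-1026, Option 2: D=-5096. Highest is -1026 (Option 1).

-1026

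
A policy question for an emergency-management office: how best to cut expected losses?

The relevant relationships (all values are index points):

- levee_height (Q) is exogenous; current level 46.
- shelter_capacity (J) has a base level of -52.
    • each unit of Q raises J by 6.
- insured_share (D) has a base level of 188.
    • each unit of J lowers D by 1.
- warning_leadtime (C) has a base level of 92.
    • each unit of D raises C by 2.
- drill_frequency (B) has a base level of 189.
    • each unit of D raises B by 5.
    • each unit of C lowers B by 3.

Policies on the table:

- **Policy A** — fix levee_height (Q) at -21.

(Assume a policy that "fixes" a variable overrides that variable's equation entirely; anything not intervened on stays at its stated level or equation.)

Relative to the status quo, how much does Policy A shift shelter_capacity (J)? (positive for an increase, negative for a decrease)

Baseline:
  Q = 46
  J = -52 + 6·46 = 224
Policy A (Q := -21):
  Q = -21
  J = -52 + 6·(-21) = -178
Change in J: -178 − 224 = -402

-402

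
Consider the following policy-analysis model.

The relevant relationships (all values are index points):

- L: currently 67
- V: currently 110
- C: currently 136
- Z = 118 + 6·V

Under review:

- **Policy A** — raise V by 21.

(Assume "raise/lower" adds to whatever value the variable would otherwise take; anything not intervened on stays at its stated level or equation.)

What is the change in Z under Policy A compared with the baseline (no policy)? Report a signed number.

126

Baseline:
  V = 110
  Z = 118 + 6·110 = 778
Policy A (V + 21):
  V = 110 + 21 = 131
  Z = 118 + 6·131 = 904
Change in Z: 904 − 778 = 126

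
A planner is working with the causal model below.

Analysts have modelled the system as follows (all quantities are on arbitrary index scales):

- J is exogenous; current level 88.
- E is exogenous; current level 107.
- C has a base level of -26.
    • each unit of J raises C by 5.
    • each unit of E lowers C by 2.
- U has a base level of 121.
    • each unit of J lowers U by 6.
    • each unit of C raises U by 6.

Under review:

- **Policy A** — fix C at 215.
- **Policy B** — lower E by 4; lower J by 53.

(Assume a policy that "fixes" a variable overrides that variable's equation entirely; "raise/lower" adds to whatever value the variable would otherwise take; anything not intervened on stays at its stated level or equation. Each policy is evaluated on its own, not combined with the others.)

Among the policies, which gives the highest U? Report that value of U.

883

Policy A (C := 215):
  J = 88
  E = 107
  C = 215
  U = 121 − 6·88 + 6·215 = 883
Policy B (E − 4, J − 53):
  J = 88 − 53 = 35
  E = 107 − 4 = 103
  C = -26 + 5·35 − 2·103 = -57
  U = 121 − 6·35 + 6·(-57) = -431
Comparing — Policy A: U=883, Policy B: U=-431. Highest is 883 (Policy A).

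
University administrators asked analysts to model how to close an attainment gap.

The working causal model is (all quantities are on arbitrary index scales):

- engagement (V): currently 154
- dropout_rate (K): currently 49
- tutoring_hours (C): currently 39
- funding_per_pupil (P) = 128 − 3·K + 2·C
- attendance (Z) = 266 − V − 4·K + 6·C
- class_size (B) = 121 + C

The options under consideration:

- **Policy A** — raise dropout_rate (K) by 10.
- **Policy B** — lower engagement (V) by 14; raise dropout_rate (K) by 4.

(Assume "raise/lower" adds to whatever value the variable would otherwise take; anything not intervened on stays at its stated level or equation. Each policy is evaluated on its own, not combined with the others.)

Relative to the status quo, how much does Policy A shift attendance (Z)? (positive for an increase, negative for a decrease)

Baseline:
  V = 154
  K = 49
  C = 39
  Z = 266 − 154 − 4·49 + 6·39 = 150
Policy A (K + 10):
  V = 154
  K = 49 + 10 = 59
  C = 39
  Z = 266 − 154 − 4·59 + 6·39 = 110
Change in Z: 110 − 150 = -40

-40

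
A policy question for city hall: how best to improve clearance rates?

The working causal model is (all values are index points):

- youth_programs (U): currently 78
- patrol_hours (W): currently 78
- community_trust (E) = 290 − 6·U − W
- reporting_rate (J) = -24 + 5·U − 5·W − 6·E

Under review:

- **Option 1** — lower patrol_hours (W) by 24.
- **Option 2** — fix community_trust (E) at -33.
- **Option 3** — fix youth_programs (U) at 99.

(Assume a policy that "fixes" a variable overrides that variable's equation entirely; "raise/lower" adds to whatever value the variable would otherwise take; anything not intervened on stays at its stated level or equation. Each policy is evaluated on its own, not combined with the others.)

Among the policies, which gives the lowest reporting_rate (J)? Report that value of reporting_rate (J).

174

Option 1 (W − 24):
  U = 78
  W = 78 − 24 = 54
  E = 290 − 6·78 − 54 = -232
  J = -24 + 5·78 − 5·54 − 6·(-232) = 1488
Option 2 (E := -33):
  U = 78
  W = 78
  E = -33
  J = -24 + 5·78 − 5·78 − 6·(-33) = 174
Option 3 (U := 99):
  U = 99
  W = 78
  E = 290 − 6·99 − 78 = -382
  J = -24 + 5·99 − 5·78 − 6·(-382) = 2373
Comparing — Option 1: J=1488, Option 2: J=174, Option 3: J=2373. Lowest is 174 (Option 2).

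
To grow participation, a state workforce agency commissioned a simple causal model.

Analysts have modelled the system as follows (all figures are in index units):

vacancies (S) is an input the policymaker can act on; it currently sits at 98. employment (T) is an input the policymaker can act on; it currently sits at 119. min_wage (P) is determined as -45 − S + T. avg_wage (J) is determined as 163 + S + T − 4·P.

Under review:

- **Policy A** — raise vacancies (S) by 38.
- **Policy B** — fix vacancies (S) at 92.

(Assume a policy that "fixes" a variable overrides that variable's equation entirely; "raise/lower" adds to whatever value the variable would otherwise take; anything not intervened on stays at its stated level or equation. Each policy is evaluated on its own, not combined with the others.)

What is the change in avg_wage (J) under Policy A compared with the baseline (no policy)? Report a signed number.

190

Baseline:
  S = 98
  T = 119
  P = -45 − 98 + 119 = -24
  J = 163 + 98 + 119 − 4·(-24) = 476
Policy A (S + 38):
  S = 98 + 38 = 136
  T = 119
  P = -45 − 136 + 119 = -62
  J = 163 + 136 + 119 − 4·(-62) = 666
Change in J: 666 − 476 = 190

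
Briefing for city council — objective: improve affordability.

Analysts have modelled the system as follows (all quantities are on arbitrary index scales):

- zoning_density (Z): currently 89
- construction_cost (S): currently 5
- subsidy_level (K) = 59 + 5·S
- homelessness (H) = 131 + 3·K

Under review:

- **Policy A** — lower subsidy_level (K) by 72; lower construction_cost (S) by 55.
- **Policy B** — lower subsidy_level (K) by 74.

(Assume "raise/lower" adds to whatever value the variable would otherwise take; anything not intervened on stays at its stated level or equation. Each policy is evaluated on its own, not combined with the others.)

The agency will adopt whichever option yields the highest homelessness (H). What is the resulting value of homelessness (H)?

161

Policy A (K − 72, S − 55):
  S = 5 − 55 = -50
  K = 59 + 5·(-50) (−72 from intervention) = -263
  H = 131 + 3·(-263) = -658
Policy B (K − 74):
  S = 5
  K = 59 + 5·5 (−74 from intervention) = 10
  H = 131 + 3·10 = 161
Comparing — Policy A: H=-658, Policy B: H=161. Highest is 161 (Policy B).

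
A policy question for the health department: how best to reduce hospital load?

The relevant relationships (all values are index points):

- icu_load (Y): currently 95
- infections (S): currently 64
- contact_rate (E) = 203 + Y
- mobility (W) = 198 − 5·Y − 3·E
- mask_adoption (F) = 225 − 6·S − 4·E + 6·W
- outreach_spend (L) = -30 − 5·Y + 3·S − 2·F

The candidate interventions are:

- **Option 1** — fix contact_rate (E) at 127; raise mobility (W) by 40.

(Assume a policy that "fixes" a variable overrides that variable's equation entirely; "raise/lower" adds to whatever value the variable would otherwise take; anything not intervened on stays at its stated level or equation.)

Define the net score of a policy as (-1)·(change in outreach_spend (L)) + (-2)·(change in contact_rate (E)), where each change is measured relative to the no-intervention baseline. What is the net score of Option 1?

8346

Baseline:
  Y = 95
  S = 64
  E = 203 + 95 = 298
  W = 198 − 5·95 − 3·298 = -1171
  F = 225 − 6·64 − 4·298 + 6·(-1171) = -8377
  L = -30 − 5·95 + 3·64 − 2·(-8377) = 16441
Option 1 (E := 127, W + 40):
  Y = 95
  S = 64
  E = 127
  W = 198 − 5·95 − 3·127 (+40 from intervention) = -618
  F = 225 − 6·64 − 4·127 + 6·(-618) = -4375
  L = -30 − 5·95 + 3·64 − 2·(-4375) = 8437
ΔL = 8437 − 16441 = -8004; ΔE = 127 − 298 = -171
Score = (-1)·(-8004) + (-2)·(-171) = 8346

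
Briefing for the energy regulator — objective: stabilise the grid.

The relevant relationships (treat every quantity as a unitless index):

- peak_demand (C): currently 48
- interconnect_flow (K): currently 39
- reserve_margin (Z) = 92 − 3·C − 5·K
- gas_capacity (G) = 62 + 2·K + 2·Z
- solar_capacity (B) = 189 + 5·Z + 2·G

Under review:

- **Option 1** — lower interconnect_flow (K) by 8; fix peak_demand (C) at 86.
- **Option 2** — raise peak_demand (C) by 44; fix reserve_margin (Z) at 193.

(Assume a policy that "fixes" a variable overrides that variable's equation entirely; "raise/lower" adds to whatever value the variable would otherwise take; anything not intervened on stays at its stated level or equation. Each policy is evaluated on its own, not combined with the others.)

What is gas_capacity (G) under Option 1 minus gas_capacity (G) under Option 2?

Option 1 (K − 8, C := 86):
  C = 86
  K = 39 − 8 = 31
  Z = 92 − 3·86 − 5·31 = -321
  G = 62 + 2·31 + 2·(-321) = -518
Option 2 (C + 44, Z := 193):
  C = 48 + 44 = 92
  K = 39
  Z = 193
  G = 62 + 2·39 + 2·193 = 526
G: -518 − 526 = -1044

-1044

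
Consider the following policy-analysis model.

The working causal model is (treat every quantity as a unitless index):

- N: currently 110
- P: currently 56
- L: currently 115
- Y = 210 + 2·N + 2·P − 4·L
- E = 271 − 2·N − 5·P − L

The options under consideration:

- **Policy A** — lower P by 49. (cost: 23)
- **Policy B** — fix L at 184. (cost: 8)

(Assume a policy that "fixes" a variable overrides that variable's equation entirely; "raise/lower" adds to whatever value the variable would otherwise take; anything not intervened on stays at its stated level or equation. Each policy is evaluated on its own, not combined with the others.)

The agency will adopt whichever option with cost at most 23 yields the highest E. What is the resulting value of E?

-99

Policy A (P − 49):
  N = 110
  P = 56 − 49 = 7
  L = 115
  E = 271 − 2·110 − 5·7 − 115 = -99
Policy B (L := 184):
  N = 110
  P = 56
  L = 184
  E = 271 − 2·110 − 5·56 − 184 = -413
Comparing — Policy A: E=-99, Policy B: E=-413. Highest is -99 (Policy A).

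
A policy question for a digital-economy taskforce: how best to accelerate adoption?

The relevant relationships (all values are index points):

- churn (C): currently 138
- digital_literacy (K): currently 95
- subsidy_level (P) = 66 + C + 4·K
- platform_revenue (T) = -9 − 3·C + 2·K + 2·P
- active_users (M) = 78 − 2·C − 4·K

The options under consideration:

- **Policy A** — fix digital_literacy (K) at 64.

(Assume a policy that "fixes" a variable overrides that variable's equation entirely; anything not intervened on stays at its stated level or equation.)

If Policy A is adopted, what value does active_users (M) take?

-454

Policy A (K := 64):
  C = 138
  K = 64
  M = 78 − 2·138 − 4·64 = -454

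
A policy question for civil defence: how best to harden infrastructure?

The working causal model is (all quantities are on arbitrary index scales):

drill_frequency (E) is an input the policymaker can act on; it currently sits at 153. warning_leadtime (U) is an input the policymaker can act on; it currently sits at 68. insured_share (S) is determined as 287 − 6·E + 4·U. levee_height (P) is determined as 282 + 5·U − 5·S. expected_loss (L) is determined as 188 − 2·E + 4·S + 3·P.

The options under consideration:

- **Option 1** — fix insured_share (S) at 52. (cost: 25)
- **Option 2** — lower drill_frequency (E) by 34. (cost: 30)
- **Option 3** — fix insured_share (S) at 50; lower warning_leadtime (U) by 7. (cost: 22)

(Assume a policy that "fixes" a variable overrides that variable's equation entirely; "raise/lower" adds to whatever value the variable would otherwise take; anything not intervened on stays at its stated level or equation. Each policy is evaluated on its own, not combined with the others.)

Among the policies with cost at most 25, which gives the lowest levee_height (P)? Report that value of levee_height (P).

Option 1 (S := 52):
  E = 153
  U = 68
  S = 52
  P = 282 + 5·68 − 5·52 = 362
Option 3 (S := 50, U − 7):
  E = 153
  U = 68 − 7 = 61
  S = 50
  P = 282 + 5·61 − 5·50 = 337
Comparing — Option 1: P=362, Option 3: P=337. Lowest is 337 (Option 3).

337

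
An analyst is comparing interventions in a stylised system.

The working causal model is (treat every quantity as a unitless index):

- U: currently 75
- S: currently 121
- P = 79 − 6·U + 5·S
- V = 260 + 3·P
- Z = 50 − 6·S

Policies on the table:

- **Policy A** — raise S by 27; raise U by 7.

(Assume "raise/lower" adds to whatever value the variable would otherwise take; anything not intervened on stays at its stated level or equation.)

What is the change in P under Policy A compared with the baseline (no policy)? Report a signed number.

93

Baseline:
  U = 75
  S = 121
  P = 79 − 6·75 + 5·121 = 234
Policy A (S + 27, U + 7):
  U = 75 + 7 = 82
  S = 121 + 27 = 148
  P = 79 − 6·82 + 5·148 = 327
Change in P: 327 − 234 = 93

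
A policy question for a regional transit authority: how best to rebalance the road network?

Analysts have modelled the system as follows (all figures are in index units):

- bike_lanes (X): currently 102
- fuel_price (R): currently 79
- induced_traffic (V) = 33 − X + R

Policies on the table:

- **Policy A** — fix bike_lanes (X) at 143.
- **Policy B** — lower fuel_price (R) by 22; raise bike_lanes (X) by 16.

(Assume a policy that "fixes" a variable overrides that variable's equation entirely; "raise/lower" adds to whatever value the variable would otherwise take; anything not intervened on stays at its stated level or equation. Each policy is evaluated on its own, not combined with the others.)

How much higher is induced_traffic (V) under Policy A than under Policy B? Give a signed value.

Policy A (X := 143):
  X = 143
  R = 79
  V = 33 − 143 + 79 = -31
Policy B (R − 22, X + 16):
  X = 102 + 16 = 118
  R = 79 − 22 = 57
  V = 33 − 118 + 57 = -28
V: -31 − (-28) = -3

-3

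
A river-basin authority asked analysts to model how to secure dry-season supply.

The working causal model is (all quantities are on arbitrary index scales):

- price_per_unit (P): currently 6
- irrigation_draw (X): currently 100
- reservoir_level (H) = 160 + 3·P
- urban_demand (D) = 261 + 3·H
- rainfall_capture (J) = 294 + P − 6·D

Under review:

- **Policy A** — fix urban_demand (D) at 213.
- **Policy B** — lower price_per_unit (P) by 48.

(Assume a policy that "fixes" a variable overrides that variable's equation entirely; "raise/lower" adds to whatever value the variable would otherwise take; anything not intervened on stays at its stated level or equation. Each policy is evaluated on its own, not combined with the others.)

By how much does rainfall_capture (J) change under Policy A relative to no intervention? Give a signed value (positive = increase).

3492

Baseline:
  P = 6
  H = 160 + 3·6 = 178
  D = 261 + 3·178 = 795
  J = 294 + 6 − 6·795 = -4470
Policy A (D := 213):
  P = 6
  H = 160 + 3·6 = 178
  D = 213
  J = 294 + 6 − 6·213 = -978
Change in J: -978 − (-4470) = 3492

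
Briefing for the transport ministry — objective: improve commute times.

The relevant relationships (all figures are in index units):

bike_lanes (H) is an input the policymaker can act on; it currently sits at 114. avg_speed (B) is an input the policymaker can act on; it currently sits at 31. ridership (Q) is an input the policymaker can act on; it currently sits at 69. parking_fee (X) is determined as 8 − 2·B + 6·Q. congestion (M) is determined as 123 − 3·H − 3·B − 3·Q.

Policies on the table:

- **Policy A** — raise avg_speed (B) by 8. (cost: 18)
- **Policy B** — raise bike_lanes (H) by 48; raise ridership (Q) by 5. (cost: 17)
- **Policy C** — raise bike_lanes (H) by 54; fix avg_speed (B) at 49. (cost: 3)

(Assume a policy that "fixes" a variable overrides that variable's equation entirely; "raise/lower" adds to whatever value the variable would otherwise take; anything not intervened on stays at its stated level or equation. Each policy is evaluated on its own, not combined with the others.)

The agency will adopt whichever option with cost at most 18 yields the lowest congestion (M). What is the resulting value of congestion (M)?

Policy A (B + 8):
  H = 114
  B = 31 + 8 = 39
  Q = 69
  M = 123 − 3·114 − 3·39 − 3·69 = -543
Policy B (H + 48, Q + 5):
  H = 114 + 48 = 162
  B = 31
  Q = 69 + 5 = 74
  M = 123 − 3·162 − 3·31 − 3·74 = -678
Policy C (H + 54, B := 49):
  H = 114 + 54 = 168
  B = 49
  Q = 69
  M = 123 − 3·168 − 3·49 − 3·69 = -735
Comparing — Policy A: M=-543, Policy B: M=-678, Policy C: M=-735. Lowest is -735 (Policy C).

-735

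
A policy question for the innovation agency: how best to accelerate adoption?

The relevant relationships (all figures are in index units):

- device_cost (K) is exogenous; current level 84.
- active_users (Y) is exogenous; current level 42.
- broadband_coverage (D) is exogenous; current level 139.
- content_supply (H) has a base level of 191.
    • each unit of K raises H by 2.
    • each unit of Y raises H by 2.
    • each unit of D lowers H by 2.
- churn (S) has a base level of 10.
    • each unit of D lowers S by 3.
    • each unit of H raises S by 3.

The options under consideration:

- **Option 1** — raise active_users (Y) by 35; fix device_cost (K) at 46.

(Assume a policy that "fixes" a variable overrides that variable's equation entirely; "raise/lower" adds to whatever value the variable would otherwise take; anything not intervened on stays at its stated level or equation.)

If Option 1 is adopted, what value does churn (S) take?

70

Option 1 (Y + 35, K := 46):
  K = 46
  Y = 42 + 35 = 77
  D = 139
  H = 191 + 2·46 + 2·77 − 2·139 = 159
  S = 10 − 3·139 + 3·159 = 70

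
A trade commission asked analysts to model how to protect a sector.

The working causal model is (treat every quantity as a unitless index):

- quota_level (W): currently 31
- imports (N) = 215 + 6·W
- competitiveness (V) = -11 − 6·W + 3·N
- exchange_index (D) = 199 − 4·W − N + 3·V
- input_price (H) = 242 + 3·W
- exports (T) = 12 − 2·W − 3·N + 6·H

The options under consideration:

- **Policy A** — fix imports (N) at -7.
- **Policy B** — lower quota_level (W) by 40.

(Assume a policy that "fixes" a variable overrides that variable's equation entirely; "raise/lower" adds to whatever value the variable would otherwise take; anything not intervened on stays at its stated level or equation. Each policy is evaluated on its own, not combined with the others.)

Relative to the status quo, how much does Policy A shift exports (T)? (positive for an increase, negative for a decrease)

Baseline:
  W = 31
  N = 215 + 6·31 = 401
  H = 242 + 3·31 = 335
  T = 12 − 2·31 − 3·401 + 6·335 = 757
Policy A (N := -7):
  W = 31
  N = -7
  H = 242 + 3·31 = 335
  T = 12 − 2·31 − 3·(-7) + 6·335 = 1981
Change in T: 1981 − 757 = 1224

1224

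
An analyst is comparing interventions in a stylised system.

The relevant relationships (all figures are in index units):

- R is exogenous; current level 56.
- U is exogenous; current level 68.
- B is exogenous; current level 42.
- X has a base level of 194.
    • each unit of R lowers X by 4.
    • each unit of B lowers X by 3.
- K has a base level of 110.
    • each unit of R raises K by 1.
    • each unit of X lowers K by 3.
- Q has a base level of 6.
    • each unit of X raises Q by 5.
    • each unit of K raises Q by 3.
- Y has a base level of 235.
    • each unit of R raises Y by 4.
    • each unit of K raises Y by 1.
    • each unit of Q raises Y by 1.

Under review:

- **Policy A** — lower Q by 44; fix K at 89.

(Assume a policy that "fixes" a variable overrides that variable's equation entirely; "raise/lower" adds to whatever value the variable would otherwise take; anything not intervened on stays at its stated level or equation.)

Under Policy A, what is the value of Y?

Policy A (Q − 44, K := 89):
  R = 56
  B = 42
  X = 194 − 4·56 − 3·42 = -156
  K = 89
  Q = 6 + 5·(-156) + 3·89 (−44 from intervention) = -551
  Y = 235 + 4·56 + 89 + (-551) = -3

-3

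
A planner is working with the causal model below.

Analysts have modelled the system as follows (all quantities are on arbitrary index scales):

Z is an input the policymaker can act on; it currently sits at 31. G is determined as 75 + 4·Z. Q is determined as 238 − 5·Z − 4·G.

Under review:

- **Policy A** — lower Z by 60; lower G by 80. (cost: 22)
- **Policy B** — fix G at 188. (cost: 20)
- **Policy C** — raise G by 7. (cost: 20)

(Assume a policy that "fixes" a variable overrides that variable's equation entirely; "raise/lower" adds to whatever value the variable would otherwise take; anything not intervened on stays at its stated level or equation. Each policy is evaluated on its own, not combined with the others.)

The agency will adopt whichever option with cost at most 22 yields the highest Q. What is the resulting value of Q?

Policy A (Z − 60, G − 80):
  Z = 31 − 60 = -29
  G = 75 + 4·(-29) (−80 from intervention) = -121
  Q = 238 − 5·(-29) − 4·(-121) = 867
Policy B (G := 188):
  Z = 31
  G = 188
  Q = 238 − 5·31 − 4·188 = -669
Policy C (G + 7):
  Z = 31
  G = 75 + 4·31 (+7 from intervention) = 206
  Q = 238 − 5·31 − 4·206 = -741
Comparing — Policy A: Q=867, Policy B: Q=-669, Policy C: Q=-741. Highest is 867 (Policy A).

867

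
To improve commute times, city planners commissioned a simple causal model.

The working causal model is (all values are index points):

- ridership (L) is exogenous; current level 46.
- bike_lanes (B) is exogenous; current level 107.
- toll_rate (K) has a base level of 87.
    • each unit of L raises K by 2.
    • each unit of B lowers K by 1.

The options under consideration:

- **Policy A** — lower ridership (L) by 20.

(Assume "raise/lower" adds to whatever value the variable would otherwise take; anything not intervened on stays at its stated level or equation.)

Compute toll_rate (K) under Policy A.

Policy A (L − 20):
  L = 46 − 20 = 26
  B = 107
  K = 87 + 2·26 − 107 = 32

32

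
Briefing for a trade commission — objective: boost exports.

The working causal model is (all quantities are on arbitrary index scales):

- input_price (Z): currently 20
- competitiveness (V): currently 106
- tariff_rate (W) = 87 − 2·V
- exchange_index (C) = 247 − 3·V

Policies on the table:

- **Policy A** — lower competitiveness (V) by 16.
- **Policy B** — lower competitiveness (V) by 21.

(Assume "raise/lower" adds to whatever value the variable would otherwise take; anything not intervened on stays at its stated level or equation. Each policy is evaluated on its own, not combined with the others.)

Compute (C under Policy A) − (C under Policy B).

Policy A (V − 16):
  V = 106 − 16 = 90
  C = 247 − 3·90 = -23
Policy B (V − 21):
  V = 106 − 21 = 85
  C = 247 − 3·85 = -8
C: -23 − (-8) = -15

-15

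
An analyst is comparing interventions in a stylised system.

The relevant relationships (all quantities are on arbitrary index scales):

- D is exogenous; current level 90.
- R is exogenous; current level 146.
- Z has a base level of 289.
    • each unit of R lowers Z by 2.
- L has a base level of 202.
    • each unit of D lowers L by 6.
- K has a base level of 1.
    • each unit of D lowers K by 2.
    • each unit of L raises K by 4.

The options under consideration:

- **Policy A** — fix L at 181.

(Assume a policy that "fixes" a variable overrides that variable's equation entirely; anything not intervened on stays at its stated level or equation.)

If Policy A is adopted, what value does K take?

545

Policy A (L := 181):
  D = 90
  L = 181
  K = 1 − 2·90 + 4·181 = 545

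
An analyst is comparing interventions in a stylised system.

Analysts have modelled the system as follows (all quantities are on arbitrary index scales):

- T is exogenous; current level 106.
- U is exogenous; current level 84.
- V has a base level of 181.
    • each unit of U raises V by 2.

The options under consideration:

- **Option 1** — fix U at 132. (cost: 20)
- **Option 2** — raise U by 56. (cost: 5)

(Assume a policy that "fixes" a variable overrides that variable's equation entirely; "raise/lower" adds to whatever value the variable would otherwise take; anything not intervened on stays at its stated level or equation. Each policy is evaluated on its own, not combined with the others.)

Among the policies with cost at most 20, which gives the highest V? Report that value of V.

461

Option 1 (U := 132):
  U = 132
  V = 181 + 2·132 = 445
Option 2 (U + 56):
  U = 84 + 56 = 140
  V = 181 + 2·140 = 461
Comparing — Option 1: V=445, Option 2: V=461. Highest is 461 (Option 2).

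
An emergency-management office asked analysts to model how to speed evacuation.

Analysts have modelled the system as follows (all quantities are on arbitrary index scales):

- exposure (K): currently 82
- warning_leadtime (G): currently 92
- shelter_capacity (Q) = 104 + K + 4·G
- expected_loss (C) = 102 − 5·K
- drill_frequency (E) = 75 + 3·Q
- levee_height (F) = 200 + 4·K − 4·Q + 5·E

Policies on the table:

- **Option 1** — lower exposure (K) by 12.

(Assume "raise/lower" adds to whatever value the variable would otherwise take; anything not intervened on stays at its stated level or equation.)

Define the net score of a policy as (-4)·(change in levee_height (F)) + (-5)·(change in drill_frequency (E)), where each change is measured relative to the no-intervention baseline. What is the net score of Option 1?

Baseline:
  K = 82
  G = 92
  Q = 104 + 82 + 4·92 = 554
  E = 75 + 3·554 = 1737
  F = 200 + 4·82 − 4·554 + 5·1737 = 6997
Option 1 (K − 12):
  K = 82 − 12 = 70
  G = 92
  Q = 104 + 70 + 4·92 = 542
  E = 75 + 3·542 = 1701
  F = 200 + 4·70 − 4·542 + 5·1701 = 6817
ΔF = 6817 − 6997 = -180; ΔE = 1701 − 1737 = -36
Score = (-4)·(-180) + (-5)·(-36) = 900

900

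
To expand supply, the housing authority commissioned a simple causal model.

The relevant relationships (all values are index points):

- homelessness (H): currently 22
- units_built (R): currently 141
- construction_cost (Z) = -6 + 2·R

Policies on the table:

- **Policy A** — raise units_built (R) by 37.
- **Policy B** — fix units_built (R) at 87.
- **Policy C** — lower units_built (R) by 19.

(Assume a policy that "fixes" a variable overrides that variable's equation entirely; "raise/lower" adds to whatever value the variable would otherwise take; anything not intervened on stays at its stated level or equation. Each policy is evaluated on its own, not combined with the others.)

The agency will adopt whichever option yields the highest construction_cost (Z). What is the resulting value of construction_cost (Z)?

Policy A (R + 37):
  R = 141 + 37 = 178
  Z = -6 + 2·178 = 350
Policy B (R := 87):
  R = 87
  Z = -6 + 2·87 = 168
Policy C (R − 19):
  R = 141 − 19 = 122
  Z = -6 + 2·122 = 238
Comparing — Policy A: Z=350, Policy B: Z=168, Policy C: Z=238. Highest is 350 (Policy A).

350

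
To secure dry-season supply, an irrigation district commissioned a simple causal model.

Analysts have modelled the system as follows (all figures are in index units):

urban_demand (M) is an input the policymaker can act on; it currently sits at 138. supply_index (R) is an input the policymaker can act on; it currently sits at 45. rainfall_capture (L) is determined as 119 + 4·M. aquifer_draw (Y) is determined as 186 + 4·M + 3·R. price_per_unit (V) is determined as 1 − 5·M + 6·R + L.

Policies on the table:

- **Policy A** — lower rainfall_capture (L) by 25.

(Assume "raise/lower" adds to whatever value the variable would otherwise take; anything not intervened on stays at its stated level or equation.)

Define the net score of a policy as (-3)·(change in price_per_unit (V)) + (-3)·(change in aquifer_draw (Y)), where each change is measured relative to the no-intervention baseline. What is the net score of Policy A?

Baseline:
  M = 138
  R = 45
  L = 119 + 4·138 = 671
  Y = 186 + 4·138 + 3·45 = 873
  V = 1 − 5·138 + 6·45 + 671 = 252
Policy A (L − 25):
  M = 138
  R = 45
  L = 119 + 4·138 (−25 from intervention) = 646
  Y = 186 + 4·138 + 3·45 = 873
  V = 1 − 5·138 + 6·45 + 646 = 227
ΔV = 227 − 252 = -25; ΔY = 873 − 873 = 0
Score = (-3)·(-25) + (-3)·0 = 75

75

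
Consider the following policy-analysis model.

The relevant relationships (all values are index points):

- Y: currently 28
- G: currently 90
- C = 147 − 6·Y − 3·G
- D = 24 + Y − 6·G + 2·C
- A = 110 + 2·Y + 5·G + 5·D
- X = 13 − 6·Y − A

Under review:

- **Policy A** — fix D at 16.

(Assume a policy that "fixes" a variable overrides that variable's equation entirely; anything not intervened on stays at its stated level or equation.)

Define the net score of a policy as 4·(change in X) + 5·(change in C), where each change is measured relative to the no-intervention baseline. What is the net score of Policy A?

-21720

Baseline:
  Y = 28
  G = 90
  C = 147 − 6·28 − 3·90 = -291
  D = 24 + 28 − 6·90 + 2·(-291) = -1070
  A = 110 + 2·28 + 5·90 + 5·(-1070) = -4734
  X = 13 − 6·28 − (-4734) = 4579
Policy A (D := 16):
  Y = 28
  G = 90
  C = 147 − 6·28 − 3·90 = -291
  D = 16
  A = 110 + 2·28 + 5·90 + 5·16 = 696
  X = 13 − 6·28 − 696 = -851
ΔX = -851 − 4579 = -5430; ΔC = -291 − (-291) = 0
Score = 4·(-5430) + 5·0 = -21720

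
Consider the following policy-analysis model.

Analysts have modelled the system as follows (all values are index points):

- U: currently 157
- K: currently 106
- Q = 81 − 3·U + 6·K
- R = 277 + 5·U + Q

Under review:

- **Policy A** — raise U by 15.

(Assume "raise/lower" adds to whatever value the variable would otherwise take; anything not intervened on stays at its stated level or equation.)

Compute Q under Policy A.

Policy A (U + 15):
  U = 157 + 15 = 172
  K = 106
  Q = 81 − 3·172 + 6·106 = 201

201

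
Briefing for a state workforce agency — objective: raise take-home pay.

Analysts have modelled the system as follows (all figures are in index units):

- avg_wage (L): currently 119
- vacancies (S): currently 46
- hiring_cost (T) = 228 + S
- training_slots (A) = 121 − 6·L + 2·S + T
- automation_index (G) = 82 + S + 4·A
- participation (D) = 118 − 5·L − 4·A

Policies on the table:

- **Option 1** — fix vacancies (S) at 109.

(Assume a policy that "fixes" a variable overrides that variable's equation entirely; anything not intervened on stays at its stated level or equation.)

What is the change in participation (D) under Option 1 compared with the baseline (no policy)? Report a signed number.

-756

Baseline:
  L = 119
  S = 46
  T = 228 + 46 = 274
  A = 121 − 6·119 + 2·46 + 274 = -227
  D = 118 − 5·119 − 4·(-227) = 431
Option 1 (S := 109):
  L = 119
  S = 109
  T = 228 + 109 = 337
  A = 121 − 6·119 + 2·109 + 337 = -38
  D = 118 − 5·119 − 4·(-38) = -325
Change in D: -325 − 431 = -756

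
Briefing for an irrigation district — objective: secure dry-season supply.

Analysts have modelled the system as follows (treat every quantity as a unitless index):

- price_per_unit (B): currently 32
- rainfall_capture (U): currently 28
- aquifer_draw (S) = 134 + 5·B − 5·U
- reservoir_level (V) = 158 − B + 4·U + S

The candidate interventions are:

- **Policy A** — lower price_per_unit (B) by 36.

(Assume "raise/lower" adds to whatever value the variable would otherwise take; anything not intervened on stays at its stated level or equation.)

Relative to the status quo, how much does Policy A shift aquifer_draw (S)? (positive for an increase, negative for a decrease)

-180

Baseline:
  B = 32
  U = 28
  S = 134 + 5·32 − 5·28 = 154
Policy A (B − 36):
  B = 32 − 36 = -4
  U = 28
  S = 134 + 5·(-4) − 5·28 = -26
Change in S: -26 − 154 = -180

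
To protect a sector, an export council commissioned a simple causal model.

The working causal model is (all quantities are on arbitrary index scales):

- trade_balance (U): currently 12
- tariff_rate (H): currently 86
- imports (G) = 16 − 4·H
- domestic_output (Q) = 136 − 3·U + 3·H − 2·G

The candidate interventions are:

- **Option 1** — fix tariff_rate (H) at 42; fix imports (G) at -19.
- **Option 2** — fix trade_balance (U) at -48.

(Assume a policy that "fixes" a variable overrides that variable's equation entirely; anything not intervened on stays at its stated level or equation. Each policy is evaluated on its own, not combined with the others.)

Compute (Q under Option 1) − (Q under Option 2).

Option 1 (H := 42, G := -19):
  U = 12
  H = 42
  G = -19
  Q = 136 − 3·12 + 3·42 − 2·(-19) = 264
Option 2 (U := -48):
  U = -48
  H = 86
  G = 16 − 4·86 = -328
  Q = 136 − 3·(-48) + 3·86 − 2·(-328) = 1194
Q: 264 − 1194 = -930

-930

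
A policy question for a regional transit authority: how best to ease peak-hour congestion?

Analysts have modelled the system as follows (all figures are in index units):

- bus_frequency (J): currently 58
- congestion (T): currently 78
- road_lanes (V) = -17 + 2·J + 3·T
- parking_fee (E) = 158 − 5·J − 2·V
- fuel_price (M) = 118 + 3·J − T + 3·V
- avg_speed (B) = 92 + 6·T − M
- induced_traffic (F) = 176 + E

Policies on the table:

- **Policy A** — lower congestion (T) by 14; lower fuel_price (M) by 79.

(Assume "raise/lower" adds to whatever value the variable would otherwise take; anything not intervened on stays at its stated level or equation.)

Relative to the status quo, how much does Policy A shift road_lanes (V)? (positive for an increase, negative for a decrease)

-42

Baseline:
  J = 58
  T = 78
  V = -17 + 2·58 + 3·78 = 333
Policy A (T − 14, M − 79):
  J = 58
  T = 78 − 14 = 64
  V = -17 + 2·58 + 3·64 = 291
Change in V: 291 − 333 = -42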